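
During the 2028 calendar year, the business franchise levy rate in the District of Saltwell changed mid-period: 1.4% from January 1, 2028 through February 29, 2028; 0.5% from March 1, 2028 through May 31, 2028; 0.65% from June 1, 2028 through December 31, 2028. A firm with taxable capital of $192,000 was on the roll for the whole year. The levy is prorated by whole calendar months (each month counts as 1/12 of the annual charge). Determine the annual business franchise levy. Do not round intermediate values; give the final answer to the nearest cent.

January 1 – February 29, 2028: 2 months at 1.4% → $192,000 × 1.4% × 2/12 = $448.0000
March 1 – May 31, 2028: 3 months at 0.5% → $192,000 × 0.5% × 3/12 = $240.0000
June 1 – December 31, 2028: 7 months at 0.65% → $192,000 × 0.65% × 7/12 = $728.0000
Total = $1,416.0000

$1,416.00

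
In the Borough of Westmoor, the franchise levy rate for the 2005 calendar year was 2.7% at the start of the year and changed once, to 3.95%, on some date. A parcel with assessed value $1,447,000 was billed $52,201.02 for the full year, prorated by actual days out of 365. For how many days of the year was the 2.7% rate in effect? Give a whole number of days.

Let d = days at the first rate; then 365 − d days at the second rate.
$1,447,000 × [2.7%·d + 3.95%·(365−d)] / 365 = $52,201.02
Solving gives d = 100, so the new rate took effect on 11 April 2005.

100 days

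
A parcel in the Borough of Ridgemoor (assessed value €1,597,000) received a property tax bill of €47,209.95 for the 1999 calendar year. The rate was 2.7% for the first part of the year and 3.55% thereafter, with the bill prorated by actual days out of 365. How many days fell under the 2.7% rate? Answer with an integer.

Let d = days at the first rate; then 365 − d days at the second rate.
€1,597,000 × [2.7%·d + 3.55%·(365−d)] / 365 = €47,209.95
Solving gives d = 255, so the new rate took effect on 13 Sep 1999.

255 days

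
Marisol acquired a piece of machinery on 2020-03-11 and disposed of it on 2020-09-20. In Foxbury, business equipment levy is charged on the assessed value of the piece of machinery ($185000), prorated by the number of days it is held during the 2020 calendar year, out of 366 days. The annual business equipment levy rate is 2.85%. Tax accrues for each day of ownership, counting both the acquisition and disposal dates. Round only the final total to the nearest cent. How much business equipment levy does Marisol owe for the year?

$2794.71

Days held (2020-03-11 to 2020-09-20): 194 out of 366
Tax = $185000 × 2.85% × 194/366 = $2794.7131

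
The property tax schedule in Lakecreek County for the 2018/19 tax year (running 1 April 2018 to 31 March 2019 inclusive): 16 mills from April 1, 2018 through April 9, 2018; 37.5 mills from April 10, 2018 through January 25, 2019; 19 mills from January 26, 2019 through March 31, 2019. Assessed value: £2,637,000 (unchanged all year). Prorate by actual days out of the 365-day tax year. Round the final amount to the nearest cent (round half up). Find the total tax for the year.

£88,801.88

April 1 – April 9, 2018: 9 days at 16 mills → £2,637,000 × 1.6% × 9/365 = £1,040.3507
April 10, 2018 – January 25, 2019: 291 days at 37.5 mills → £2,637,000 × 3.75% × 291/365 = £78,839.0753
January 26 – March 31, 2019: 65 days at 19 mills → £2,637,000 × 1.9% × 65/365 = £8,922.4521
Total = £88,801.8781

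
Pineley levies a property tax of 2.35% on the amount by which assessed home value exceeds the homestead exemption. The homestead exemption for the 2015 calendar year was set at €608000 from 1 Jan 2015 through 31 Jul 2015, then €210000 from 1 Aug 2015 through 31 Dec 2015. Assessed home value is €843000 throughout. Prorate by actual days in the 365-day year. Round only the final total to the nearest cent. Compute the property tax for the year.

1 Jan – 31 Jul 2015: 212 days, exemption €608000 → (€843000 − €608000) × 2.35% × 212/365 = €3207.5890
1 Aug – 31 Dec 2015: 153 days, exemption €210000 → (€843000 − €210000) × 2.35% × 153/365 = €6235.4836
Total = €9443.0726

€9443.07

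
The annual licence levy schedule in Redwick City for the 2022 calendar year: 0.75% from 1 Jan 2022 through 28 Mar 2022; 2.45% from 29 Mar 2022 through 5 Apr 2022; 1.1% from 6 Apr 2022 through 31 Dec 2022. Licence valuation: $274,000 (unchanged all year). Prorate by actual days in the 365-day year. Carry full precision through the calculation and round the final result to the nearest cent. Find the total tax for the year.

$2,866.49

1 Jan – 28 Mar 2022: 87 days at 0.75% → $274,000 × 0.75% × 87/365 = $489.8219
29 Mar – 5 Apr 2022: 8 days at 2.45% → $274,000 × 2.45% × 8/365 = $147.1342
6 Apr – 31 Dec 2022: 270 days at 1.1% → $274,000 × 1.1% × 270/365 = $2,229.5342
Total = $2,866.4904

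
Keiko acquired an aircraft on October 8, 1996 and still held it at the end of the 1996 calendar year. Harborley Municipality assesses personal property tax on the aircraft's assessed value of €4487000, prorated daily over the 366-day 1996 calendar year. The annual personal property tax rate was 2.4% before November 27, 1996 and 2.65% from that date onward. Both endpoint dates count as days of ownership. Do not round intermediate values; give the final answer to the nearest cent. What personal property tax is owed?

October 8 – November 26, 1996: 50 days at 2.4% → €4487000 × 2.4% × 50/366 = €14711.4754
November 27 – December 31, 1996: 35 days at 2.65% → €4487000 × 2.65% × 35/366 = €11370.7445
Total = €26082.2199

€26082.22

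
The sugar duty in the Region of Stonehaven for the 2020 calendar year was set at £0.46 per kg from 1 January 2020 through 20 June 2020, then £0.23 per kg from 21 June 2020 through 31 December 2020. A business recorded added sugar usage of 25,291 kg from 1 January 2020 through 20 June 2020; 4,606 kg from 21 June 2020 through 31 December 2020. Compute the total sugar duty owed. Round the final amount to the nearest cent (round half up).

1 January – 20 June 2020: 25,291 kg at £0.46/kg → £11633.86
21 June – 31 December 2020: 4,606 kg at £0.23/kg → £1059.38

£12693.24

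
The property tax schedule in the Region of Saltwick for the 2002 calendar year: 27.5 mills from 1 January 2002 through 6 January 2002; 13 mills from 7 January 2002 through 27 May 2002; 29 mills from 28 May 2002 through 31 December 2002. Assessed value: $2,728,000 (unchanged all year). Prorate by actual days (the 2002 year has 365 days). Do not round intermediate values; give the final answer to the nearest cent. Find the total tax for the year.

1 January – 6 January 2002: 6 days at 27.5 mills → $2,728,000 × 2.75% × 6/365 = $1,233.2055
7 January – 27 May 2002: 141 days at 13 mills → $2,728,000 × 1.3% × 141/365 = $13,699.7918
28 May – 31 December 2002: 218 days at 29 mills → $2,728,000 × 2.9% × 218/365 = $47,250.4548
Total = $62,183.4521

$62,183.45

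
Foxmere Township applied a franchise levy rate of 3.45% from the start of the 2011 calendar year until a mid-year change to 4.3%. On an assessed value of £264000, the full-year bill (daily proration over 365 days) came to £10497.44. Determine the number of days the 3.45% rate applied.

Let d = days at the first rate; then 365 − d days at the second rate.
£264000 × [3.45%·d + 4.3%·(365−d)] / 365 = £10497.44
Solving gives d = 139, so the new rate took effect on 20 May 2011.

139 days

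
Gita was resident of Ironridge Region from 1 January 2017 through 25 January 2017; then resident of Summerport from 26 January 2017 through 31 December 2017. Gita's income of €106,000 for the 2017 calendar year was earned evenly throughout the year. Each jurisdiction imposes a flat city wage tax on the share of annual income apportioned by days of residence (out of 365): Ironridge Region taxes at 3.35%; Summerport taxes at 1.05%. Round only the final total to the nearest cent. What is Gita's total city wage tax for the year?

€1,279.99

Ironridge Region, 1 January – 25 January 2017: 25 days → €106,000 × 3.35% × 25/365 = €243.2192
Summerport, 26 January – 31 December 2017: 340 days → €106,000 × 1.05% × 340/365 = €1,036.7671
Total = €1,279.9863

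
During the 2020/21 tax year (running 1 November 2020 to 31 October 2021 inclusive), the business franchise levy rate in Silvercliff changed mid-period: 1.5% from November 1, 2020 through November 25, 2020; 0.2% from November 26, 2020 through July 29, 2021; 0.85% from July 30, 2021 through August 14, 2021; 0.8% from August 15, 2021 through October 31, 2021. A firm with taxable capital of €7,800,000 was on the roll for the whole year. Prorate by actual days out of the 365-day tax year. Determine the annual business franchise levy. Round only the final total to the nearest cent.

November 1 – November 25, 2020: 25 days at 1.5% → €7,800,000 × 1.5% × 25/365 = €8,013.6986
November 26, 2020 – July 29, 2021: 246 days at 0.2% → €7,800,000 × 0.2% × 246/365 = €10,513.9726
July 30 – August 14, 2021: 16 days at 0.85% → €7,800,000 × 0.85% × 16/365 = €2,906.3014
August 15 – October 31, 2021: 78 days at 0.8% → €7,800,000 × 0.8% × 78/365 = €13,334.7945
Total = €34,768.7671

€34,768.77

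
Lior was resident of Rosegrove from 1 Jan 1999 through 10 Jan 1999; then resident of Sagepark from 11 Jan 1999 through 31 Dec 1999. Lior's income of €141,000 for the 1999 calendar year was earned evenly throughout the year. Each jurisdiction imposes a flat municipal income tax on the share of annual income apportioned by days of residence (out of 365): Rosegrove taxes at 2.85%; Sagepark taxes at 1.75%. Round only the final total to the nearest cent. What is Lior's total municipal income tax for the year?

€2,509.99

Rosegrove, 1 Jan – 10 Jan 1999: 10 days → €141,000 × 2.85% × 10/365 = €110.0959
Sagepark, 11 Jan – 31 Dec 1999: 355 days → €141,000 × 1.75% × 355/365 = €2,399.8973
Total = €2,509.9932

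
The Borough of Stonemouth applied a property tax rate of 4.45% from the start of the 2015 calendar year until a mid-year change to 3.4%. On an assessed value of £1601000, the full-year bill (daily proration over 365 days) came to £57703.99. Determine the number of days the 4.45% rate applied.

71 days

Let d = days at the first rate; then 365 − d days at the second rate.
£1601000 × [4.45%·d + 3.4%·(365−d)] / 365 = £57703.99
Solving gives d = 71, so the new rate took effect on 13 March 2015.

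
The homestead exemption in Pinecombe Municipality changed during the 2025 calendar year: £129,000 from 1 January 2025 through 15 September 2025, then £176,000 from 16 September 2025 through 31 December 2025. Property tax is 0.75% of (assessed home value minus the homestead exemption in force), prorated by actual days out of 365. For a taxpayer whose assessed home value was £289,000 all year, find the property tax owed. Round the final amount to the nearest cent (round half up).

1 January – 15 September 2025: 258 days, exemption £129,000 → (£289,000 − £129,000) × 0.75% × 258/365 = £848.2192
16 September – 31 December 2025: 107 days, exemption £176,000 → (£289,000 − £176,000) × 0.75% × 107/365 = £248.4452
Total = £1,096.6644

£1,096.66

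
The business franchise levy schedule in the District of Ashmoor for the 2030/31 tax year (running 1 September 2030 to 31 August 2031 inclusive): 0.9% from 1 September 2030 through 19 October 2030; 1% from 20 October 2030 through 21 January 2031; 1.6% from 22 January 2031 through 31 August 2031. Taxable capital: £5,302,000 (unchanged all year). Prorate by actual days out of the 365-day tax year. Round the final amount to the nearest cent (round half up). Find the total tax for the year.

1 September – 19 October 2030: 49 days at 0.9% → £5,302,000 × 0.9% × 49/365 = £6,405.9781
20 October 2030 – 21 January 2031: 94 days at 1% → £5,302,000 × 1% × 94/365 = £13,654.4658
22 January – 31 August 2031: 222 days at 1.6% → £5,302,000 × 1.6% × 222/365 = £51,596.4493
Total = £71,656.8932

£71,656.89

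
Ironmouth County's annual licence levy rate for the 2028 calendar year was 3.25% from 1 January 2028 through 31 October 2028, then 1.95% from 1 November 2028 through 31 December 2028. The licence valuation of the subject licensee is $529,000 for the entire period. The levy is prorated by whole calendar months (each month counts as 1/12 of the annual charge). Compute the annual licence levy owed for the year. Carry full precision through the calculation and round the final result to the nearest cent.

1 January – 31 October 2028: 10 months at 3.25% → $529,000 × 3.25% × 10/12 = $14,327.0833
1 November – 31 December 2028: 2 months at 1.95% → $529,000 × 1.95% × 2/12 = $1,719.2500
Total = $16,046.3333

$16,046.33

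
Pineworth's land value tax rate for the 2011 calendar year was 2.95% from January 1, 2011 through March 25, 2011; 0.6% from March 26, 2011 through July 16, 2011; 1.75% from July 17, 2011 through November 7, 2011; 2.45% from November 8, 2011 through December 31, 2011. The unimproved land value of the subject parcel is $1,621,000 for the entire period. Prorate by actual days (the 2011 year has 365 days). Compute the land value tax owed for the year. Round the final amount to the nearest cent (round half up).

January 1 – March 25, 2011: 84 days at 2.95% → $1,621,000 × 2.95% × 84/365 = $11,005.0356
March 26 – July 16, 2011: 113 days at 0.6% → $1,621,000 × 0.6% × 113/365 = $3,011.0630
July 17 – November 7, 2011: 114 days at 1.75% → $1,621,000 × 1.75% × 114/365 = $8,859.9863
November 8 – December 31, 2011: 54 days at 2.45% → $1,621,000 × 2.45% × 54/365 = $5,875.5699
Total = $28,751.6548

$28,751.65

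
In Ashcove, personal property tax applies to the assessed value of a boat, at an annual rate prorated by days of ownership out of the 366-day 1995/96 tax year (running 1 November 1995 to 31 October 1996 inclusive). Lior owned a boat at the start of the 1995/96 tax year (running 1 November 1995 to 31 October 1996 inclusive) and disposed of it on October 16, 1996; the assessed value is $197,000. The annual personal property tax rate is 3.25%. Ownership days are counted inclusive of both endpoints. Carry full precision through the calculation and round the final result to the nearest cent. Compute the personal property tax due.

Days held (November 1, 1995 – October 16, 1996): 351 out of 366
Tax = $197,000 × 3.25% × 351/366 = $6,140.1025

$6,140.10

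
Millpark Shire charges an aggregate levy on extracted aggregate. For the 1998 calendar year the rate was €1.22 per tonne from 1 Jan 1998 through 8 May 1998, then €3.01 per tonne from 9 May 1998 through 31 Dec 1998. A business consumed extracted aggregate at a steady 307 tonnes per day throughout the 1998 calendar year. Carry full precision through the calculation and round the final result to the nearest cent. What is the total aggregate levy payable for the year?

1 Jan – 8 May 1998: 128 days × 307 tonnes/day = 39,296 tonnes at €1.22/tonne → €47,941.12
9 May – 31 Dec 1998: 237 days × 307 tonnes/day = 72,759 tonnes at €3.01/tonne → €219,004.59

€266,945.71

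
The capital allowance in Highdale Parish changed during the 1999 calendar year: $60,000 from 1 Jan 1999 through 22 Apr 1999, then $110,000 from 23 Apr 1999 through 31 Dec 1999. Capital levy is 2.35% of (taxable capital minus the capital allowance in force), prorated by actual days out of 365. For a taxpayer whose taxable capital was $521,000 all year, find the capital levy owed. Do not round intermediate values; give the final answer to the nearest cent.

1 Jan – 22 Apr 1999: 112 days, exemption $60,000 → ($521,000 − $60,000) × 2.35% × 112/365 = $3,324.2521
23 Apr – 31 Dec 1999: 253 days, exemption $110,000 → ($521,000 − $110,000) × 2.35% × 253/365 = $6,694.7959
Total = $10,019.0479

$10,019.05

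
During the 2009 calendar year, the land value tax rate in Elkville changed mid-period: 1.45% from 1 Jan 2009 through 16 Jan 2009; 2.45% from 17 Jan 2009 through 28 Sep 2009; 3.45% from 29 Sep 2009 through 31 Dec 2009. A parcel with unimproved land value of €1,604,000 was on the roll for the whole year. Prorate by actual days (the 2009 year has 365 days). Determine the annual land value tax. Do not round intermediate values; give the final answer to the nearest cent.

€42,725.73

1 Jan – 16 Jan 2009: 16 days at 1.45% → €1,604,000 × 1.45% × 16/365 = €1,019.5288
17 Jan – 28 Sep 2009: 255 days at 2.45% → €1,604,000 × 2.45% × 255/365 = €27,454.7671
29 Sep – 31 Dec 2009: 94 days at 3.45% → €1,604,000 × 3.45% × 94/365 = €14,251.4301
Total = €42,725.7260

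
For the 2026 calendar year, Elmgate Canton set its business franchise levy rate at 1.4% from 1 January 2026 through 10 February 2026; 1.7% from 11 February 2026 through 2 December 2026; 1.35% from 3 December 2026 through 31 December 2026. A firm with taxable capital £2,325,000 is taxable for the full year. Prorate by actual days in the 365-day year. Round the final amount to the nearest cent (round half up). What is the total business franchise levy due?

£38,094.97

1 January – 10 February 2026: 41 days at 1.4% → £2,325,000 × 1.4% × 41/365 = £3,656.3014
11 February – 2 December 2026: 295 days at 1.7% → £2,325,000 × 1.7% × 295/365 = £31,944.8630
3 December – 31 December 2026: 29 days at 1.35% → £2,325,000 × 1.35% × 29/365 = £2,493.8014
Total = £38,094.9658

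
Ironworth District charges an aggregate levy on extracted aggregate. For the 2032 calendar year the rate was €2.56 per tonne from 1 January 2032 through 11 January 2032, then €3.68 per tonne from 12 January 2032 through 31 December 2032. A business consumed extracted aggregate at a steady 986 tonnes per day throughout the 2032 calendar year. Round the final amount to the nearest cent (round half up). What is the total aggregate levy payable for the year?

1 January – 11 January 2032: 11 days × 986 tonnes/day = 10,846 tonnes at €2.56/tonne → €27,765.76
12 January – 31 December 2032: 355 days × 986 tonnes/day = 350,030 tonnes at €3.68/tonne → €1,288,110.40

€1,315,876.16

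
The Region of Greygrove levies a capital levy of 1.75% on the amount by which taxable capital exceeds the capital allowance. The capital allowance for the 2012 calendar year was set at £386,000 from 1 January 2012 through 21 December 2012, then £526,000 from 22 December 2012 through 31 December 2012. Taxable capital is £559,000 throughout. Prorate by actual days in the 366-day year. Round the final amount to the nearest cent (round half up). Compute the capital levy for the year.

£2,960.56

1 January – 21 December 2012: 356 days, exemption £386,000 → (£559,000 − £386,000) × 1.75% × 356/366 = £2,944.7814
22 December – 31 December 2012: 10 days, exemption £526,000 → (£559,000 − £526,000) × 1.75% × 10/366 = £15.7787
Total = £2,960.5601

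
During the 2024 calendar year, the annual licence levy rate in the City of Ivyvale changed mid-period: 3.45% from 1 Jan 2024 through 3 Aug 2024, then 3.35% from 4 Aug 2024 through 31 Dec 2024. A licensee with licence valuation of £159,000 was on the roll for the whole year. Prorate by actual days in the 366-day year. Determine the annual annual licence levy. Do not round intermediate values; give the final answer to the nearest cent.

£5,420.34

1 Jan – 3 Aug 2024: 216 days at 3.45% → £159,000 × 3.45% × 216/366 = £3,237.3443
4 Aug – 31 Dec 2024: 150 days at 3.35% → £159,000 × 3.35% × 150/366 = £2,182.9918
Total = £5,420.3361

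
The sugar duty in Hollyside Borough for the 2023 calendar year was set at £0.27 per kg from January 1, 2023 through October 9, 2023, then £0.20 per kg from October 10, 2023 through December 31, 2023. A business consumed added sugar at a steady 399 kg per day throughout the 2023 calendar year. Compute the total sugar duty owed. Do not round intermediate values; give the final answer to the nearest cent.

£37003.26

January 1 – October 9, 2023: 282 days × 399 kg/day = 112,518 kg at £0.27/kg → £30379.86
October 10 – December 31, 2023: 83 days × 399 kg/day = 33,117 kg at £0.20/kg → £6623.40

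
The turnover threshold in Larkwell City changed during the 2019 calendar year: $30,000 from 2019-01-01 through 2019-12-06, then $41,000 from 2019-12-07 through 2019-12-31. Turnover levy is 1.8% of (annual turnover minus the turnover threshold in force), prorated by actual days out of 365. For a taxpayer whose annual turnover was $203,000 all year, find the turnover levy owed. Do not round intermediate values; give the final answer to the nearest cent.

$3,100.44

2019-01-01 to 2019-12-06: 340 days, exemption $30,000 → ($203,000 − $30,000) × 1.8% × 340/365 = $2,900.7123
2019-12-07 to 2019-12-31: 25 days, exemption $41,000 → ($203,000 − $41,000) × 1.8% × 25/365 = $199.7260
Total = $3,100.4384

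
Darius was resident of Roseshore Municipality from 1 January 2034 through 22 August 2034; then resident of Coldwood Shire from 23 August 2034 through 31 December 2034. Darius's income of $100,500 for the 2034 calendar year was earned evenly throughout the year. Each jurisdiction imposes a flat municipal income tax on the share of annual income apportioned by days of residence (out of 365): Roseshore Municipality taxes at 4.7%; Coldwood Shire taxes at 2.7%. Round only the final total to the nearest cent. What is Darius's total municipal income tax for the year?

$4,002.10

Roseshore Municipality, 1 January – 22 August 2034: 234 days → $100,500 × 4.7% × 234/365 = $3,028.2164
Coldwood Shire, 23 August – 31 December 2034: 131 days → $100,500 × 2.7% × 131/365 = $973.8863
Total = $4,002.1027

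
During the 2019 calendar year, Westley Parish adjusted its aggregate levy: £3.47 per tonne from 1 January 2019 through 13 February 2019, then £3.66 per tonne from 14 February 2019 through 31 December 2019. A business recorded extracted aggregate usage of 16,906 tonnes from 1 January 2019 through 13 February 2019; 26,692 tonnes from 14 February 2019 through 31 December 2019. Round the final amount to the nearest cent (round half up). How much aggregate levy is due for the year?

1 January – 13 February 2019: 16,906 tonnes at £3.47/tonne → £58,663.82
14 February – 31 December 2019: 26,692 tonnes at £3.66/tonne → £97,692.72

£156,356.54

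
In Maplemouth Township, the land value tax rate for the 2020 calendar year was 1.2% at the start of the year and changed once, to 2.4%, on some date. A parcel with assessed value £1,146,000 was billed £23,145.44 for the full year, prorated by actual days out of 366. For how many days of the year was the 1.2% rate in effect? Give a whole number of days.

116 days

Let d = days at the first rate; then 366 − d days at the second rate.
£1,146,000 × [1.2%·d + 2.4%·(366−d)] / 366 = £23,145.44
Solving gives d = 116, so the new rate took effect on 26 April 2020.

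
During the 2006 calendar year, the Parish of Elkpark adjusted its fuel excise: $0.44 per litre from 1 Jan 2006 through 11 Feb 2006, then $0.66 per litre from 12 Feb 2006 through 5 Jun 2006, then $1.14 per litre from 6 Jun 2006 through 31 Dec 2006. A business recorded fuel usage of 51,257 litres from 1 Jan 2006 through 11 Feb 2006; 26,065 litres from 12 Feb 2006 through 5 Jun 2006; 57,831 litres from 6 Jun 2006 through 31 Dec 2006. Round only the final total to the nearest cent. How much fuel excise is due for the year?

$105,683.32

1 Jan – 11 Feb 2006: 51,257 litres at $0.44/litre → $22,553.08
12 Feb – 5 Jun 2006: 26,065 litres at $0.66/litre → $17,202.90
6 Jun – 31 Dec 2006: 57,831 litres at $1.14/litre → $65,927.34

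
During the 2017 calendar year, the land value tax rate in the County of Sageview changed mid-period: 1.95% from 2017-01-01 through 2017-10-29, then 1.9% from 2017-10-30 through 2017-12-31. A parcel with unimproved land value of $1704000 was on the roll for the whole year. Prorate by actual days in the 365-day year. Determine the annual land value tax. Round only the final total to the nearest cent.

$33080.94

2017-01-01 to 2017-10-29: 302 days at 1.95% → $1704000 × 1.95% × 302/365 = $27492.7562
2017-10-30 to 2017-12-31: 63 days at 1.9% → $1704000 × 1.9% × 63/365 = $5588.1863
Total = $33080.9425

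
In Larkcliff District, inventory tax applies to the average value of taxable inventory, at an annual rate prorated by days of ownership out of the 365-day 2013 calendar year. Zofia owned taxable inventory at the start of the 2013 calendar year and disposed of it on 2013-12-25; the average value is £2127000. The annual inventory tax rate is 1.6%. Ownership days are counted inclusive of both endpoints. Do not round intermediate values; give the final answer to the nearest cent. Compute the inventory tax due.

£33472.57

Days held (2013-01-01 to 2013-12-25): 359 out of 365
Tax = £2127000 × 1.6% × 359/365 = £33472.5699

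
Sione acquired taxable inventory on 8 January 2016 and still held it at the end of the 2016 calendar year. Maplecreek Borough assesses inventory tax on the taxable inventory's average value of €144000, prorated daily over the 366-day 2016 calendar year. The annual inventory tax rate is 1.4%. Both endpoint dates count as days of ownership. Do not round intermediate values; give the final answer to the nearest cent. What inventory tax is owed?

Days held (8 January – 31 December 2016): 359 out of 366
Tax = €144000 × 1.4% × 359/366 = €1977.4426

€1977.44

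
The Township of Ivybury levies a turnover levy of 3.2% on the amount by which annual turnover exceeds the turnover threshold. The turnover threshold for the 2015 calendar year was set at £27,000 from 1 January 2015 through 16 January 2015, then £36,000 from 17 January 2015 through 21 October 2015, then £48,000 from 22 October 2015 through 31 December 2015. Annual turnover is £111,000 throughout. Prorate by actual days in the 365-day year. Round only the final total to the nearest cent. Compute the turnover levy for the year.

1 January – 16 January 2015: 16 days, exemption £27,000 → (£111,000 − £27,000) × 3.2% × 16/365 = £117.8301
17 January – 21 October 2015: 278 days, exemption £36,000 → (£111,000 − £36,000) × 3.2% × 278/365 = £1,827.9452
22 October – 31 December 2015: 71 days, exemption £48,000 → (£111,000 − £48,000) × 3.2% × 71/365 = £392.1534
Total = £2,337.9288

£2,337.93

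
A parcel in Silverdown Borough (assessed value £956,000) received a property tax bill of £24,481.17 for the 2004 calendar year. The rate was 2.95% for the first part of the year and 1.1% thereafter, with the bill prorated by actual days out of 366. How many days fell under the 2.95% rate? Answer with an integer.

289 days

Let d = days at the first rate; then 366 − d days at the second rate.
£956,000 × [2.95%·d + 1.1%·(366−d)] / 366 = £24,481.17
Solving gives d = 289, so the new rate took effect on 16 October 2004.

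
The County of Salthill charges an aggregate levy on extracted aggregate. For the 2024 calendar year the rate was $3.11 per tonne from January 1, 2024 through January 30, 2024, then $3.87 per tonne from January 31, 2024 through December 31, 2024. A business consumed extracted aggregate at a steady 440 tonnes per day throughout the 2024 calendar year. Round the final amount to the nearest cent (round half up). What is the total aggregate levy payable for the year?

January 1 – January 30, 2024: 30 days × 440 tonnes/day = 13,200 tonnes at $3.11/tonne → $41,052.00
January 31 – December 31, 2024: 336 days × 440 tonnes/day = 147,840 tonnes at $3.87/tonne → $572,140.80

$613,192.80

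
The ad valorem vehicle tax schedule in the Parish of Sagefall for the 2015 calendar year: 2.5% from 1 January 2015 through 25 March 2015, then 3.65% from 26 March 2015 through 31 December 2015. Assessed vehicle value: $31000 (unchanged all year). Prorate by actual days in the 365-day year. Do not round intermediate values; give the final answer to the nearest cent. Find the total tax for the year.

1 January – 25 March 2015: 84 days at 2.5% → $31000 × 2.5% × 84/365 = $178.3562
26 March – 31 December 2015: 281 days at 3.65% → $31000 × 3.65% × 281/365 = $871.1000
Total = $1049.4562

$1049.46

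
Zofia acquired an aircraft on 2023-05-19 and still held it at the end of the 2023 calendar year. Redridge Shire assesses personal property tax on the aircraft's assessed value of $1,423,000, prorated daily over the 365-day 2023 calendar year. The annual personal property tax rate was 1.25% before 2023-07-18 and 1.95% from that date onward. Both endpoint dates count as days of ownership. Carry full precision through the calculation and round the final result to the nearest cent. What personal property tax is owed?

2023-05-19 to 2023-07-17: 60 days at 1.25% → $1,423,000 × 1.25% × 60/365 = $2,923.9726
2023-07-18 to 2023-12-31: 167 days at 1.95% → $1,423,000 × 1.95% × 167/365 = $12,695.8890
Total = $15,619.8616

$15,619.86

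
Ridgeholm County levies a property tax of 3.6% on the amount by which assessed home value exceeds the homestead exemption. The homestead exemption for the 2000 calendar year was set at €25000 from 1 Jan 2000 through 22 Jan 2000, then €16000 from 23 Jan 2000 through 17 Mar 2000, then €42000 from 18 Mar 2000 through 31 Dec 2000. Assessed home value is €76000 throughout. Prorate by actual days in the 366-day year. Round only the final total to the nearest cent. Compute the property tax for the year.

1 Jan – 22 Jan 2000: 22 days, exemption €25000 → (€76000 − €25000) × 3.6% × 22/366 = €110.3607
23 Jan – 17 Mar 2000: 55 days, exemption €16000 → (€76000 − €16000) × 3.6% × 55/366 = €324.5902
18 Mar – 31 Dec 2000: 289 days, exemption €42000 → (€76000 − €42000) × 3.6% × 289/366 = €966.4918
Total = €1401.4426

€1401.44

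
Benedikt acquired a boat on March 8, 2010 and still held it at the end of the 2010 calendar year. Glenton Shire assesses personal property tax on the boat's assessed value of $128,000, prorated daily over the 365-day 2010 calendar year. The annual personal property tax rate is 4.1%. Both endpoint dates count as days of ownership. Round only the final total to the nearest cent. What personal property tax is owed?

Days held (March 8 – December 31, 2010): 299 out of 365
Tax = $128,000 × 4.1% × 299/365 = $4,299.0466

$4,299.05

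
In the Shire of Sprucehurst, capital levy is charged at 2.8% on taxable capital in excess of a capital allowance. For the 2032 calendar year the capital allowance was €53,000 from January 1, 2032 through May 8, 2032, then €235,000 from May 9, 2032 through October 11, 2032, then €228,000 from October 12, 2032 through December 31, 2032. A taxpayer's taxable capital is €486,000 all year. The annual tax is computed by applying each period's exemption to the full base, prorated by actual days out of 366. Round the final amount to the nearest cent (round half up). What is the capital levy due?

January 1 – May 8, 2032: 129 days, exemption €53,000 → (€486,000 − €53,000) × 2.8% × 129/366 = €4,273.2131
May 9 – October 11, 2032: 156 days, exemption €235,000 → (€486,000 − €235,000) × 2.8% × 156/366 = €2,995.5410
October 12 – December 31, 2032: 81 days, exemption €228,000 → (€486,000 − €228,000) × 2.8% × 81/366 = €1,598.7541
Total = €8,867.5082

€8,867.51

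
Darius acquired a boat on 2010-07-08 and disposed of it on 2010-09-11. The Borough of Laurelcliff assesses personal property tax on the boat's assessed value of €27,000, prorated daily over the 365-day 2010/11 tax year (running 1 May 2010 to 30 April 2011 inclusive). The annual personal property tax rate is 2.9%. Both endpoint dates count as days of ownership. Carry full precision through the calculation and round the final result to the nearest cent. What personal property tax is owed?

€141.58

Days held (2010-07-08 to 2010-09-11): 66 out of 365
Tax = €27,000 × 2.9% × 66/365 = €141.5836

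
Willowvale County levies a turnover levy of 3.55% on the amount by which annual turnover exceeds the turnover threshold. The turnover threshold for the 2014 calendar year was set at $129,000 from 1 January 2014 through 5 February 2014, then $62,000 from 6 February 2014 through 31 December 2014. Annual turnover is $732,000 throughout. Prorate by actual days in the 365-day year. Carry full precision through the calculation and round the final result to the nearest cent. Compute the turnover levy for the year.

$23,550.41

1 January – 5 February 2014: 36 days, exemption $129,000 → ($732,000 − $129,000) × 3.55% × 36/365 = $2,111.3260
6 February – 31 December 2014: 329 days, exemption $62,000 → ($732,000 − $62,000) × 3.55% × 329/365 = $21,439.0822
Total = $23,550.4082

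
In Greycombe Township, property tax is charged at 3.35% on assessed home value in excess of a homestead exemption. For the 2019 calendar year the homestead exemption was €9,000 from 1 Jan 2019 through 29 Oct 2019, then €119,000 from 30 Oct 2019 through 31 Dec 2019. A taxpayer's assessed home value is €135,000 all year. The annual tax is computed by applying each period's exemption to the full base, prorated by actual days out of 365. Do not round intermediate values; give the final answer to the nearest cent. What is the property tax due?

1 Jan – 29 Oct 2019: 302 days, exemption €9,000 → (€135,000 − €9,000) × 3.35% × 302/365 = €3,492.4438
30 Oct – 31 Dec 2019: 63 days, exemption €119,000 → (€135,000 − €119,000) × 3.35% × 63/365 = €92.5151
Total = €3,584.9589

€3,584.96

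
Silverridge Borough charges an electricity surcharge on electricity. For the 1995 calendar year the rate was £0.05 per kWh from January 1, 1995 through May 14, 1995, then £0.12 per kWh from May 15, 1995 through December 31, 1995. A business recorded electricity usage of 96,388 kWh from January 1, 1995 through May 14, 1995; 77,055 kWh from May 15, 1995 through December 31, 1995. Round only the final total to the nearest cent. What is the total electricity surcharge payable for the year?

£14066.00

January 1 – May 14, 1995: 96,388 kWh at £0.05/kWh → £4819.40
May 15 – December 31, 1995: 77,055 kWh at £0.12/kWh → £9246.60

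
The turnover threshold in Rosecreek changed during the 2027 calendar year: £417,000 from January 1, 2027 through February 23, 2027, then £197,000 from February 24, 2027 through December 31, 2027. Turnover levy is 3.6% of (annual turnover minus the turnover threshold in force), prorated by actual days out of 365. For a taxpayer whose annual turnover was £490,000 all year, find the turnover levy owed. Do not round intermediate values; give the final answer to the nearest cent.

January 1 – February 23, 2027: 54 days, exemption £417,000 → (£490,000 − £417,000) × 3.6% × 54/365 = £388.8000
February 24 – December 31, 2027: 311 days, exemption £197,000 → (£490,000 − £197,000) × 3.6% × 311/365 = £8,987.4740
Total = £9,376.2740

£9,376.27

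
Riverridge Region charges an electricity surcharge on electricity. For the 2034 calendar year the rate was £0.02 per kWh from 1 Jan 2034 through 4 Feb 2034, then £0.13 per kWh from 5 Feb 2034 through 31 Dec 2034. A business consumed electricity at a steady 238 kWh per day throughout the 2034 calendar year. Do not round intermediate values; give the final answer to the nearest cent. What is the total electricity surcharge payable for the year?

£10376.80

1 Jan – 4 Feb 2034: 35 days × 238 kWh/day = 8,330 kWh at £0.02/kWh → £166.60
5 Feb – 31 Dec 2034: 330 days × 238 kWh/day = 78,540 kWh at £0.13/kWh → £10210.20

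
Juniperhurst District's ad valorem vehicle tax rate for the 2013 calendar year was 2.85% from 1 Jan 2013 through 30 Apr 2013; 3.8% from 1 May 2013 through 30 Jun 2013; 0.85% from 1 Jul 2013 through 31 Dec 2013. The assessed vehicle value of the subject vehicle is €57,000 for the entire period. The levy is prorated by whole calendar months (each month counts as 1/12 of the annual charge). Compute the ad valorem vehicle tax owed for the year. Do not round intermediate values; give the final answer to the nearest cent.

€1,144.75

1 Jan – 30 Apr 2013: 4 months at 2.85% → €57,000 × 2.85% × 4/12 = €541.5000
1 May – 30 Jun 2013: 2 months at 3.8% → €57,000 × 3.8% × 2/12 = €361.0000
1 Jul – 31 Dec 2013: 6 months at 0.85% → €57,000 × 0.85% × 6/12 = €242.2500
Total = €1,144.7500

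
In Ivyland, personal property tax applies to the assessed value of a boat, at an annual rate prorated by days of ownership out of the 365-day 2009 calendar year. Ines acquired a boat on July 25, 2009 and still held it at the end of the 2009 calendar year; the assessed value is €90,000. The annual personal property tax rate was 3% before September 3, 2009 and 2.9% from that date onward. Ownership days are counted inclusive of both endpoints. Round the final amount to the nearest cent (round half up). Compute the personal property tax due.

July 25 – September 2, 2009: 40 days at 3% → €90,000 × 3% × 40/365 = €295.8904
September 3 – December 31, 2009: 120 days at 2.9% → €90,000 × 2.9% × 120/365 = €858.0822
Total = €1,153.9726

€1,153.97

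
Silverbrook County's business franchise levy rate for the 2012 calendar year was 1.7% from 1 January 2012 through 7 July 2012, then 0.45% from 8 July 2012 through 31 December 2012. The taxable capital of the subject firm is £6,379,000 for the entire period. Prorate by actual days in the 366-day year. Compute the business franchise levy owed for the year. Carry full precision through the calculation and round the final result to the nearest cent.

1 January – 7 July 2012: 189 days at 1.7% → £6,379,000 × 1.7% × 189/366 = £55,999.2541
8 July – 31 December 2012: 177 days at 0.45% → £6,379,000 × 0.45% × 177/366 = £13,882.1680
Total = £69,881.4221

£69,881.42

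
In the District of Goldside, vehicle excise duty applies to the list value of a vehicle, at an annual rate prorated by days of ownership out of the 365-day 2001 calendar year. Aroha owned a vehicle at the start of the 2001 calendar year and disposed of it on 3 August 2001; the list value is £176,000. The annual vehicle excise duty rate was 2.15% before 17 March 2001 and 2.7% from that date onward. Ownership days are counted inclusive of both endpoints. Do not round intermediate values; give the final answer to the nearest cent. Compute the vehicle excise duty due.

£2,600.22

1 January – 16 March 2001: 75 days at 2.15% → £176,000 × 2.15% × 75/365 = £777.5342
17 March – 3 August 2001: 140 days at 2.7% → £176,000 × 2.7% × 140/365 = £1,822.6849
Total = £2,600.2192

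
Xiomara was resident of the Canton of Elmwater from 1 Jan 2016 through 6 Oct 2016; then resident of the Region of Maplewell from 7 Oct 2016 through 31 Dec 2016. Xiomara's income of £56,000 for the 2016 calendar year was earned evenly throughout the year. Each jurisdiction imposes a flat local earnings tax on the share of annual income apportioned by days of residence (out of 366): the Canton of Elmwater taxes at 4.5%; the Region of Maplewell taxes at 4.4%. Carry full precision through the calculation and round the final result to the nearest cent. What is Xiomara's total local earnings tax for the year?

The Canton of Elmwater, 1 Jan – 6 Oct 2016: 280 days → £56,000 × 4.5% × 280/366 = £1,927.8689
The Region of Maplewell, 7 Oct – 31 Dec 2016: 86 days → £56,000 × 4.4% × 86/366 = £578.9727
Total = £2,506.8415

£2,506.84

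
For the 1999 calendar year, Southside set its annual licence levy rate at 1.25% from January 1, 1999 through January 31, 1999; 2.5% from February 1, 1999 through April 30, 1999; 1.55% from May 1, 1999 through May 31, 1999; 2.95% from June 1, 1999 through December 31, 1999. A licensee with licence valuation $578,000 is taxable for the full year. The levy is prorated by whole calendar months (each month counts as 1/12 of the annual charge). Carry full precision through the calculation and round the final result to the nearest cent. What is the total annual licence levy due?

January 1 – January 31, 1999: 1 month at 1.25% → $578,000 × 1.25% × 1/12 = $602.0833
February 1 – April 30, 1999: 3 months at 2.5% → $578,000 × 2.5% × 3/12 = $3,612.5000
May 1 – May 31, 1999: 1 month at 1.55% → $578,000 × 1.55% × 1/12 = $746.5833
June 1 – December 31, 1999: 7 months at 2.95% → $578,000 × 2.95% × 7/12 = $9,946.4167
Total = $14,907.5833

$14,907.58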